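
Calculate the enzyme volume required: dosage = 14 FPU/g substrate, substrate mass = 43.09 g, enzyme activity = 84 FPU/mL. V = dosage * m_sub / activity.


V = dosage * m_sub / activity
V = 14 * 43.09 / 84
V = 7.1817 mL

7.1817 mL


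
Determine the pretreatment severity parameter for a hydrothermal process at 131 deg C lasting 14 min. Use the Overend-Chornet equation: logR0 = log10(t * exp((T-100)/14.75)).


logR0 = log10(t * exp((T - 100) / 14.75))
= log10(14 * exp((131 - 100) / 14.75))
= 2.0589

2.0589


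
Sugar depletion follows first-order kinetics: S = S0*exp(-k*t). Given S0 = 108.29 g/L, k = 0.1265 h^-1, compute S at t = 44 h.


S = S0 * exp(-k * t)
S = 108.29 * exp(-0.1265 * 44)
S = 0.4143 g/L

0.4143 g/L


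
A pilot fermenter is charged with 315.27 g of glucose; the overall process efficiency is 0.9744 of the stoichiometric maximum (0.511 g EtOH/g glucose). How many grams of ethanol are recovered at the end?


Actual ethanol: m = 0.511 * 315.27 * 0.9744
m = 156.9787 g

156.9787 g


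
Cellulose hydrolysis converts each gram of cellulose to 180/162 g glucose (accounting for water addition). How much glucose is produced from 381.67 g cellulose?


glucose = cellulose * 180/162
= 381.67 * 180/162
= 424.0778 g

424.0778 g


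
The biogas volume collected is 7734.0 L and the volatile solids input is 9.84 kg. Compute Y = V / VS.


Y = V / VS
= 7734.0 / 9.84
= 785.9756 L/kg VS

785.9756 L/kg VS


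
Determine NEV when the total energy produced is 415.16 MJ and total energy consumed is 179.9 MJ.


NEV = E_out - E_in
= 415.16 - 179.9
= 235.2600 MJ

235.2600 MJ


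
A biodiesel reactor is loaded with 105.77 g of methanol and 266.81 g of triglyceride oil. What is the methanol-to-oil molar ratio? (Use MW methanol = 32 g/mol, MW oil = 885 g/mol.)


Molar ratio = n_MeOH / n_oil = (MeOH/32) / (oil/885) = (MeOH * 885) / (32 * oil)
= (105.77 * 885) / (32 * 266.81)
= 10.9636

10.9636


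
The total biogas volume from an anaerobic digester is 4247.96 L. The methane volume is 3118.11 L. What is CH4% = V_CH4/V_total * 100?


CH4% = V_CH4 / V_total * 100
= 3118.11 / 4247.96 * 100
= 73.4025%

73.4025%


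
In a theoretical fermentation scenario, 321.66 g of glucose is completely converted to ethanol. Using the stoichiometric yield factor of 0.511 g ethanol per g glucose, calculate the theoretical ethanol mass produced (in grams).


Theoretical ethanol yield: m_EtOH = 0.511 * m_glucose
m_EtOH = 0.511 * 321.66 = 164.3683 g

164.3683 g


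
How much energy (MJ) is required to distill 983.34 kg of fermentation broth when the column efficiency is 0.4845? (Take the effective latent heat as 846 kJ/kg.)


E = m * 846 / (eta * 1000)
= 983.34 * 846 / (0.4845 * 1000)
= 1717.0395 MJ

1717.0395 MJ


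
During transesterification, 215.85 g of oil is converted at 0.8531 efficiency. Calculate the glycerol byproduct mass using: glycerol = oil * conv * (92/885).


glycerol = oil * conv * (92/885)
= 215.85 * 0.8531 * 92 / 885
= 19.1424 g

19.1424 g


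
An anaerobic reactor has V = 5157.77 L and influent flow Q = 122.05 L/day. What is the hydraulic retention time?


HRT = V / Q
= 5157.77 / 122.05
= 42.2595 days

42.2595 days


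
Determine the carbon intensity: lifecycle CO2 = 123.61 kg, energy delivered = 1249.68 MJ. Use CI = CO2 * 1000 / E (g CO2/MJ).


CI = CO2 * 1000 / E
= 123.61 * 1000 / 1249.68
= 98.9133 g CO2/MJ

98.9133 g CO2/MJ


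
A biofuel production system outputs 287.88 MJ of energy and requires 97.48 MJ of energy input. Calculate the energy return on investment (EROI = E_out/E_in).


EROI = E_out / E_in
= 287.88 / 97.48
= 2.9532

2.9532


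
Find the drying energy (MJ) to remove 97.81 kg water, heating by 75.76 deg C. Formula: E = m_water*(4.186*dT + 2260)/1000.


E = m_water * (4.186 * dT + 2260) / 1000
= 97.81 * (4.186 * 75.76 + 2260) / 1000
= 252.0692 MJ

252.0692 MJ


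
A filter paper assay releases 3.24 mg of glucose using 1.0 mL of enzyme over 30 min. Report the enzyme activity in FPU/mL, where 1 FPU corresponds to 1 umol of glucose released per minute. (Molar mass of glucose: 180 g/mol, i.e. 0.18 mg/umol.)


Activity = glucose_mg / (0.18 mg/umol * V_mL * t_min)
= 3.24 / (0.18 * 1.0 * 30)
= 0.6000 FPU/mL

0.6000 FPU/mL


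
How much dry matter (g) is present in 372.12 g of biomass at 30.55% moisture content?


Wd = Ww * (1 - MC/100)
= 372.12 * (1 - 30.55/100)
= 258.4373 g

258.4373 g


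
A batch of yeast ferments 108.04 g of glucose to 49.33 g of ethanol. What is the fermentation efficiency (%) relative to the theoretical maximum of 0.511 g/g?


Fermentation efficiency = (actual / (0.511 * glucose)) * 100
= (49.33 / (0.511 * 108.04)) * 100
= 89.3523%

89.3523%


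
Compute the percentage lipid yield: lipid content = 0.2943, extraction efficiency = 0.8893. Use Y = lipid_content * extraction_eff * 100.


Y = lipid_content * extraction_eff * 100
= 0.2943 * 0.8893 * 100
= 26.1721%

26.1721%


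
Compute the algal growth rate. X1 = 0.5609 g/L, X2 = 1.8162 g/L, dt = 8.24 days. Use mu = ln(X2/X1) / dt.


mu = ln(X2/X1) / dt
= ln(1.8162/0.5609) / 8.24
= 0.1426 per day

0.1426 per day


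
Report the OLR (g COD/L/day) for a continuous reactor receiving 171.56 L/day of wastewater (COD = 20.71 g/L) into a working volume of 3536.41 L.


OLR = Q * S / V
= 171.56 * 20.71 / 3536.41
= 1.0047 g/L/day

1.0047 g/L/day


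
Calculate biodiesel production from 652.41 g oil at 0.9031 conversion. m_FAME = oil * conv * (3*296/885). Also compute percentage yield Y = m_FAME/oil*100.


m_FAME = oil * conv * (3 * 296 / 885) = oil * conv * (888/885)
= 652.41 * 0.9031 * 888 / 885
= 591.1887 g
Y = m_FAME / oil * 100 = conv * (888/885) * 100
= 0.9031 * 888 / 885 * 100
= 90.62%

591.1887 g FAME; Y = 90.62%


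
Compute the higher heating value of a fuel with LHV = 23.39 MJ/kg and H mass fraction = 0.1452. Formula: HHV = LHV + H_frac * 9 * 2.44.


HHV = LHV + H_frac * 9 * 2.44
= 23.39 + 0.1452 * 9 * 2.44
= 26.5786 MJ/kg

26.5786 MJ/kg


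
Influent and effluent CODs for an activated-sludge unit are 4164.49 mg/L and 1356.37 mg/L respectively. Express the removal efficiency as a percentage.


eta = (COD_in - COD_out) / COD_in * 100
= (4164.49 - 1356.37) / 4164.49 * 100
= 67.4301%

67.4301%


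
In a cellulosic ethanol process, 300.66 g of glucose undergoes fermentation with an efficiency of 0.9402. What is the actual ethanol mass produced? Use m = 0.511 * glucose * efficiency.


Actual ethanol: m = 0.511 * 300.66 * 0.9402
m = 144.4498 g

144.4498 g


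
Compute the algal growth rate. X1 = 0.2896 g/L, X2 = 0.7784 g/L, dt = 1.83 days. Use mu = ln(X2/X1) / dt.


mu = ln(X2/X1) / dt
= ln(0.7784/0.2896) / 1.83
= 0.5403 per day

0.5403 per day


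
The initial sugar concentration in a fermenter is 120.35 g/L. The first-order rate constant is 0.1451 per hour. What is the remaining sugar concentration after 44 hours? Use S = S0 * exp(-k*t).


S = S0 * exp(-k * t)
S = 120.35 * exp(-0.1451 * 44)
S = 0.2031 g/L

0.2031 g/L


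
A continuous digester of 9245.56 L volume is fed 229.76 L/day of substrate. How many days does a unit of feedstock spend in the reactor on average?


HRT = V / Q
= 9245.56 / 229.76
= 40.2401 days

40.2401 days


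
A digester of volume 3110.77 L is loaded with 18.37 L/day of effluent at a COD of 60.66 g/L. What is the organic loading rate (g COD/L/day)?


OLR = Q * S / V
= 18.37 * 60.66 / 3110.77
= 0.3582 g/L/day

0.3582 g/L/day


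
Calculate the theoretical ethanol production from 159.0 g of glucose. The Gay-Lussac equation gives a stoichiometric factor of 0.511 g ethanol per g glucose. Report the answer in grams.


Theoretical ethanol yield: m_EtOH = 0.511 * m_glucose
m_EtOH = 0.511 * 159.0 = 81.2490 g

81.2490 g


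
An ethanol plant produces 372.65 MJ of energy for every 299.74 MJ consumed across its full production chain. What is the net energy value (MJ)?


NEV = E_out - E_in
= 372.65 - 299.74
= 72.9100 MJ

72.9100 MJ


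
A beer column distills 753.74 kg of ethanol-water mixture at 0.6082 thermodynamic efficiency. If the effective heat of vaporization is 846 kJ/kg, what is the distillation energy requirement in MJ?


E = m * 846 / (eta * 1000)
= 753.74 * 846 / (0.6082 * 1000)
= 1048.4447 MJ

1048.4447 MJ


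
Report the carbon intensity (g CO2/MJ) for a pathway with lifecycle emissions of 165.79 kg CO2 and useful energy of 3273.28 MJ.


CI = CO2 * 1000 / E
= 165.79 * 1000 / 3273.28
= 50.6495 g CO2/MJ

50.6495 g CO2/MJ


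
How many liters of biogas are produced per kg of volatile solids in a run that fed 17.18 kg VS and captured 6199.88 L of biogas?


Y = V / VS
= 6199.88 / 17.18
= 360.8778 L/kg VS

360.8778 L/kg VS


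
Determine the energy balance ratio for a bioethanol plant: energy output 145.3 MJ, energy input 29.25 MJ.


EROI = E_out / E_in
= 145.3 / 29.25
= 4.9675

4.9675


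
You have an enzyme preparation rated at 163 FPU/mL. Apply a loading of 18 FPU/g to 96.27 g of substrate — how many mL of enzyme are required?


V = dosage * m_sub / activity
V = 18 * 96.27 / 163
V = 10.6310 mL

10.6310 mL


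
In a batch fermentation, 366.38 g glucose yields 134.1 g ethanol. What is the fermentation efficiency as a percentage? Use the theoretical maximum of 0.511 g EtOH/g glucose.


Fermentation efficiency = (actual / (0.511 * glucose)) * 100
= (134.1 / (0.511 * 366.38)) * 100
= 71.6269%

71.6269%


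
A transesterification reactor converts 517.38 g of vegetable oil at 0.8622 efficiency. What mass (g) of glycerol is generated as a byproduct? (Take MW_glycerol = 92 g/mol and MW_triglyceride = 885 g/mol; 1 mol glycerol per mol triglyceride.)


glycerol = oil * conv * (92/885)
= 517.38 * 0.8622 * 92 / 885
= 46.3727 g

46.3727 g


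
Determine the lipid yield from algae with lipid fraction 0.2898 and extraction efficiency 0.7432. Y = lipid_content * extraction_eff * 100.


Y = lipid_content * extraction_eff * 100
= 0.2898 * 0.7432 * 100
= 21.5379%

21.5379%


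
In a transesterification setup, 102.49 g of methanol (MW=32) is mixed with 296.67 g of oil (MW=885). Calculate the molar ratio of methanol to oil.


Molar ratio = n_MeOH / n_oil = (MeOH/32) / (oil/885) = (MeOH * 885) / (32 * oil)
= (102.49 * 885) / (32 * 296.67)
= 9.5544

9.5544


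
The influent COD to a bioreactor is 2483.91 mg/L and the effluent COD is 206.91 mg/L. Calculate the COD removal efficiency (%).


eta = (COD_in - COD_out) / COD_in * 100
= (2483.91 - 206.91) / 2483.91 * 100
= 91.6700%

91.6700%


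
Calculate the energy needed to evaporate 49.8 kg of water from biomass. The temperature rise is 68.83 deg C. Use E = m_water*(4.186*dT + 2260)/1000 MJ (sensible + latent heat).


E = m_water * (4.186 * dT + 2260) / 1000
= 49.8 * (4.186 * 68.83 + 2260) / 1000
= 126.8965 MJ

126.8965 MJ


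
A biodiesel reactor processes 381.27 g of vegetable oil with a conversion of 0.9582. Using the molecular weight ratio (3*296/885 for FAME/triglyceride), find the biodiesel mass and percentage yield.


m_FAME = oil * conv * (3 * 296 / 885) = oil * conv * (888/885)
= 381.27 * 0.9582 * 888 / 885
= 366.5713 g
Y = m_FAME / oil * 100 = conv * (888/885) * 100
= 0.9582 * 888 / 885 * 100
= 96.14%

366.5713 g FAME; Y = 96.14%


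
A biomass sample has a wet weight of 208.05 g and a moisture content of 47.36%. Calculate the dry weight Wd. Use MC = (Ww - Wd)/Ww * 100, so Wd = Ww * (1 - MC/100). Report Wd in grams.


Wd = Ww * (1 - MC/100)
= 208.05 * (1 - 47.36/100)
= 109.5175 g

109.5175 g


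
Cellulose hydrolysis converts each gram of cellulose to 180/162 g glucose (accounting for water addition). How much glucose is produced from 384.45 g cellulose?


glucose = cellulose * 180/162
= 384.45 * 180/162
= 427.1667 g

427.1667 g


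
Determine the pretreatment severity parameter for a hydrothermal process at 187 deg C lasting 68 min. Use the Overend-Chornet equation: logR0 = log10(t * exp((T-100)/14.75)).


logR0 = log10(t * exp((T - 100) / 14.75))
= log10(68 * exp((187 - 100) / 14.75))
= 4.3941

4.3941


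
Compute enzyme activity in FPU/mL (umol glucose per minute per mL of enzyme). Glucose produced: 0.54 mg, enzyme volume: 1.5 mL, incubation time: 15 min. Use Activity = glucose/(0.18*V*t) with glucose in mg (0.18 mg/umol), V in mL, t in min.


Activity = glucose_mg / (0.18 mg/umol * V_mL * t_min)
= 0.54 / (0.18 * 1.5 * 15)
= 0.1333 FPU/mL

0.1333 FPU/mL


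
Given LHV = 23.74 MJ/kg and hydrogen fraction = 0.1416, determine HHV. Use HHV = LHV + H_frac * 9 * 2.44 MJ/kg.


HHV = LHV + H_frac * 9 * 2.44
= 23.74 + 0.1416 * 9 * 2.44
= 26.8495 MJ/kg

26.8495 MJ/kg


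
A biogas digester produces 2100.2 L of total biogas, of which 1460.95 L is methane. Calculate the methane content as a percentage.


CH4% = V_CH4 / V_total * 100
= 1460.95 / 2100.2 * 100
= 69.5624%

69.5624%


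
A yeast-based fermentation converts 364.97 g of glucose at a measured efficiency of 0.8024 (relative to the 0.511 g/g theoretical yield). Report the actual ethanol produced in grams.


Actual ethanol: m = 0.511 * 364.97 * 0.8024
m = 149.6473 g

149.6473 g


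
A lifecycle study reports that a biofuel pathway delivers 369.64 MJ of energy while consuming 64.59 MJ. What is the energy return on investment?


EROI = E_out / E_in
= 369.64 / 64.59
= 5.7229

5.7229


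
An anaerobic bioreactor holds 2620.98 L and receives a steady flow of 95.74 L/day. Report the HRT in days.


HRT = V / Q
= 2620.98 / 95.74
= 27.3760 days

27.3760 days


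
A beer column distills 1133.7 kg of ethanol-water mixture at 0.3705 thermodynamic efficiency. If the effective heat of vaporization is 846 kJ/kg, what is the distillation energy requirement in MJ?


E = m * 846 / (eta * 1000)
= 1133.7 * 846 / (0.3705 * 1000)
= 2588.6915 MJ

2588.6915 MJ


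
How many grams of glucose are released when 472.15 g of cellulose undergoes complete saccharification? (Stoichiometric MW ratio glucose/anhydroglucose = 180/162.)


glucose = cellulose * 180/162
= 472.15 * 180/162
= 524.6111 g

524.6111 g


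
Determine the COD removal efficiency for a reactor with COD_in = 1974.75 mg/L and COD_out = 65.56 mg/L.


eta = (COD_in - COD_out) / COD_in * 100
= (1974.75 - 65.56) / 1974.75 * 100
= 96.6801%

96.6801%


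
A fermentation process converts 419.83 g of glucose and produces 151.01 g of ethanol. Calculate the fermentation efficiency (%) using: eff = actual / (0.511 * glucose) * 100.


Fermentation efficiency = (actual / (0.511 * glucose)) * 100
= (151.01 / (0.511 * 419.83)) * 100
= 70.3901%

70.3901%


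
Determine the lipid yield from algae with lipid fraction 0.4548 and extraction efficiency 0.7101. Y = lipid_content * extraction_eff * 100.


Y = lipid_content * extraction_eff * 100
= 0.4548 * 0.7101 * 100
= 32.2953%

32.2953%


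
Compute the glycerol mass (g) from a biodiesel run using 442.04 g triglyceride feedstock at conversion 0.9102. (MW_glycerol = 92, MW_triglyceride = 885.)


glycerol = oil * conv * (92/885)
= 442.04 * 0.9102 * 92 / 885
= 41.8257 g

41.8257 g


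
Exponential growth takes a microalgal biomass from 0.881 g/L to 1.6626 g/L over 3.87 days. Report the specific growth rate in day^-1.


mu = ln(X2/X1) / dt
= ln(1.6626/0.881) / 3.87
= 0.1641 per day

0.1641 per day


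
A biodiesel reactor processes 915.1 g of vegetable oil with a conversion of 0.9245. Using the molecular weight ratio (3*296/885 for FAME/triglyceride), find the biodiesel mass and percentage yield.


m_FAME = oil * conv * (3 * 296 / 885) = oil * conv * (888/885)
= 915.1 * 0.9245 * 888 / 885
= 848.8778 g
Y = m_FAME / oil * 100 = conv * (888/885) * 100
= 0.9245 * 888 / 885 * 100
= 92.76%

848.8778 g FAME; Y = 92.76%


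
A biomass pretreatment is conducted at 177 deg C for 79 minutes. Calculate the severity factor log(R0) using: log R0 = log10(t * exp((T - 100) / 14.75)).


logR0 = log10(t * exp((T - 100) / 14.75))
= log10(79 * exp((177 - 100) / 14.75))
= 4.1648

4.1648


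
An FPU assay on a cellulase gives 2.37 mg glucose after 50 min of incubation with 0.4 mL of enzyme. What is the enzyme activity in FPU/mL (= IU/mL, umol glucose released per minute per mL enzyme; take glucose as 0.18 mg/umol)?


Activity = glucose_mg / (0.18 mg/umol * V_mL * t_min)
= 2.37 / (0.18 * 0.4 * 50)
= 0.6583 FPU/mL

0.6583 FPU/mL


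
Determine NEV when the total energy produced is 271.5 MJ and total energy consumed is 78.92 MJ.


NEV = E_out - E_in
= 271.5 - 78.92
= 192.5800 MJ

192.5800 MJ


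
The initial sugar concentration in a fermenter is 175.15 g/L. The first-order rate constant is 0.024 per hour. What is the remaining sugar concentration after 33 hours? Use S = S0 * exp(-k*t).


S = S0 * exp(-k * t)
S = 175.15 * exp(-0.024 * 33)
S = 79.3321 g/L

79.3321 g/L


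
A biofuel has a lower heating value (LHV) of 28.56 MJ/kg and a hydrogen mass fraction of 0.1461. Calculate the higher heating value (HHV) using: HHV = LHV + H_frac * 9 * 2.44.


HHV = LHV + H_frac * 9 * 2.44
= 28.56 + 0.1461 * 9 * 2.44
= 31.7684 MJ/kg

31.7684 MJ/kg


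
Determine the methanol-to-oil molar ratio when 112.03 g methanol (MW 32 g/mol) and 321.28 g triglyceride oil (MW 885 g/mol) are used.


Molar ratio = n_MeOH / n_oil = (MeOH/32) / (oil/885) = (MeOH * 885) / (32 * oil)
= (112.03 * 885) / (32 * 321.28)
= 9.6437

9.6437


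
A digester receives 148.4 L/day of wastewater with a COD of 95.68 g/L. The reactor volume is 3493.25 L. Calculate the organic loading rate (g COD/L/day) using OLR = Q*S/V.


OLR = Q * S / V
= 148.4 * 95.68 / 3493.25
= 4.0647 g/L/day

4.0647 g/L/day


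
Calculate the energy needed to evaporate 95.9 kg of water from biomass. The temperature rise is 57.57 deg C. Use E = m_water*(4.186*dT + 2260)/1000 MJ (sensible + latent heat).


E = m_water * (4.186 * dT + 2260) / 1000
= 95.9 * (4.186 * 57.57 + 2260) / 1000
= 239.8448 MJ

239.8448 MJ


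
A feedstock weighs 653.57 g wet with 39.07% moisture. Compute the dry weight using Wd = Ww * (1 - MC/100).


Wd = Ww * (1 - MC/100)
= 653.57 * (1 - 39.07/100)
= 398.2202 g

398.2202 g


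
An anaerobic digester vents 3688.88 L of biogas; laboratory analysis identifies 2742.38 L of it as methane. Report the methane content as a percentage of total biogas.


CH4% = V_CH4 / V_total * 100
= 2742.38 / 3688.88 * 100
= 74.3418%

74.3418%


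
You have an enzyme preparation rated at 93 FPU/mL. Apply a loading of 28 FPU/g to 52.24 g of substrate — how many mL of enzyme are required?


V = dosage * m_sub / activity
V = 28 * 52.24 / 93
V = 15.7282 mL

15.7282 mL


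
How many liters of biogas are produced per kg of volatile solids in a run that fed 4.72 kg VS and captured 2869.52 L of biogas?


Y = V / VS
= 2869.52 / 4.72
= 607.9492 L/kg VS

607.9492 L/kg VS


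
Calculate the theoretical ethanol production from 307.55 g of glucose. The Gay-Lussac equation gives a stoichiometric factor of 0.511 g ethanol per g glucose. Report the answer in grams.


Theoretical ethanol yield: m_EtOH = 0.511 * m_glucose
m_EtOH = 0.511 * 307.55 = 157.1581 g

157.1581 g


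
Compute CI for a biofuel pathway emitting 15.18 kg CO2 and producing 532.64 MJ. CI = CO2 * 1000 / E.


CI = CO2 * 1000 / E
= 15.18 * 1000 / 532.64
= 28.4995 g CO2/MJ

28.4995 g CO2/MJ


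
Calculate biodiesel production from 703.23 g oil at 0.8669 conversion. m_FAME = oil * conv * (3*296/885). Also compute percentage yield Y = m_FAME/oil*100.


m_FAME = oil * conv * (3 * 296 / 885) = oil * conv * (888/885)
= 703.23 * 0.8669 * 888 / 885
= 611.6966 g
Y = m_FAME / oil * 100 = conv * (888/885) * 100
= 0.8669 * 888 / 885 * 100
= 86.98%

611.6966 g FAME; Y = 86.98%


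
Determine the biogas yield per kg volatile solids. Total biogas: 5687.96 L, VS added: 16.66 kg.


Y = V / VS
= 5687.96 / 16.66
= 341.4142 L/kg VS

341.4142 L/kg VS


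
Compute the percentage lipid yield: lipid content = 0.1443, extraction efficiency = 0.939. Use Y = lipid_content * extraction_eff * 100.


Y = lipid_content * extraction_eff * 100
= 0.1443 * 0.939 * 100
= 13.5498%

13.5498%


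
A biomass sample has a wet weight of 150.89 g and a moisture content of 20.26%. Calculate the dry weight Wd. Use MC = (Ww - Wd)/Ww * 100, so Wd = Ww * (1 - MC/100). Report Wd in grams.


Wd = Ww * (1 - MC/100)
= 150.89 * (1 - 20.26/100)
= 120.3197 g

120.3197 g


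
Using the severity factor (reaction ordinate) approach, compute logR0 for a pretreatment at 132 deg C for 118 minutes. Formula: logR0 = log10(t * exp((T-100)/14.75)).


logR0 = log10(t * exp((T - 100) / 14.75))
= log10(118 * exp((132 - 100) / 14.75))
= 3.0141

3.0141


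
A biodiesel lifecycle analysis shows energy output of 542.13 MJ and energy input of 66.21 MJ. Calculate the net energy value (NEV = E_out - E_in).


NEV = E_out - E_in
= 542.13 - 66.21
= 475.9200 MJ

475.9200 MJ


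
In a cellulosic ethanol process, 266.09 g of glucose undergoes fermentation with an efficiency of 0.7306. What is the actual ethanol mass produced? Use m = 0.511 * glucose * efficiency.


Actual ethanol: m = 0.511 * 266.09 * 0.7306
m = 99.3411 g

99.3411 g


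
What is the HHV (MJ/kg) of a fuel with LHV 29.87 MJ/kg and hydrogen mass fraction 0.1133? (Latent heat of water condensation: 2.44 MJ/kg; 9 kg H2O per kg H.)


HHV = LHV + H_frac * 9 * 2.44
= 29.87 + 0.1133 * 9 * 2.44
= 32.3581 MJ/kg

32.3581 MJ/kg


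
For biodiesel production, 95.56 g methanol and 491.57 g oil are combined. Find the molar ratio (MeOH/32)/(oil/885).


Molar ratio = n_MeOH / n_oil = (MeOH/32) / (oil/885) = (MeOH * 885) / (32 * oil)
= (95.56 * 885) / (32 * 491.57)
= 5.3763

5.3763


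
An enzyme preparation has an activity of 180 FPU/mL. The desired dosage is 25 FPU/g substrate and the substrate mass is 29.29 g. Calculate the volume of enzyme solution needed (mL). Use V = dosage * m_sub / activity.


V = dosage * m_sub / activity
V = 25 * 29.29 / 180
V = 4.0681 mL

4.0681 mL


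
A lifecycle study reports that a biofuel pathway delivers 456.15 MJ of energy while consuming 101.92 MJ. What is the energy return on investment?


EROI = E_out / E_in
= 456.15 / 101.92
= 4.4756

4.4756


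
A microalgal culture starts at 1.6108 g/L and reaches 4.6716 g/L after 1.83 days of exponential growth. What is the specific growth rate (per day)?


mu = ln(X2/X1) / dt
= ln(4.6716/1.6108) / 1.83
= 0.5818 per day

0.5818 per day


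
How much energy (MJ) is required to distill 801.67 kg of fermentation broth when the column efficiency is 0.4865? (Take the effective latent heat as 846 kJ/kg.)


E = m * 846 / (eta * 1000)
= 801.67 * 846 / (0.4865 * 1000)
= 1394.0654 MJ

1394.0654 MJ


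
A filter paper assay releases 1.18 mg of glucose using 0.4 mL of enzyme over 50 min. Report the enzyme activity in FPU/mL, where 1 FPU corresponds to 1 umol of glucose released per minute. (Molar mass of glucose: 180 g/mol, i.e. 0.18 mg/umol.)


Activity = glucose_mg / (0.18 mg/umol * V_mL * t_min)
= 1.18 / (0.18 * 0.4 * 50)
= 0.3278 FPU/mL

0.3278 FPU/mL


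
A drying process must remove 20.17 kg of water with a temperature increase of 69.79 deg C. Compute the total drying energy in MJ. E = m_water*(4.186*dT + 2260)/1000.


E = m_water * (4.186 * dT + 2260) / 1000
= 20.17 * (4.186 * 69.79 + 2260) / 1000
= 51.4767 MJ

51.4767 MJ


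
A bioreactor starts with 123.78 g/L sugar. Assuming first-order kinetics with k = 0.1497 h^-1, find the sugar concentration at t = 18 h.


S = S0 * exp(-k * t)
S = 123.78 * exp(-0.1497 * 18)
S = 8.3637 g/L

8.3637 g/L


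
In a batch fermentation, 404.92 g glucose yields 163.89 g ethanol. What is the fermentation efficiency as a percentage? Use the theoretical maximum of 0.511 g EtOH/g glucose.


Fermentation efficiency = (actual / (0.511 * glucose)) * 100
= (163.89 / (0.511 * 404.92)) * 100
= 79.2068%

79.2068%


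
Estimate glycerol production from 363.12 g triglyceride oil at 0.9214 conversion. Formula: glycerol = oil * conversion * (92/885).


glycerol = oil * conv * (92/885)
= 363.12 * 0.9214 * 92 / 885
= 34.7811 g

34.7811 g


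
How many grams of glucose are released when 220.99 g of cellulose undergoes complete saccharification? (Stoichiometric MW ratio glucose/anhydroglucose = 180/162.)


glucose = cellulose * 180/162
= 220.99 * 180/162
= 245.5444 g

245.5444 g


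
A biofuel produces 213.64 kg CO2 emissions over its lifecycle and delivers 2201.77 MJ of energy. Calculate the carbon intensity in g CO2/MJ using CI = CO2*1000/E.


CI = CO2 * 1000 / E
= 213.64 * 1000 / 2201.77
= 97.0310 g CO2/MJ

97.0310 g CO2/MJ


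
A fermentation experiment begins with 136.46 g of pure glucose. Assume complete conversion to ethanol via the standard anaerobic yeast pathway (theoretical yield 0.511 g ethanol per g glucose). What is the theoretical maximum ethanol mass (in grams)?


Theoretical ethanol yield: m_EtOH = 0.511 * m_glucose
m_EtOH = 0.511 * 136.46 = 69.7311 g

69.7311 g


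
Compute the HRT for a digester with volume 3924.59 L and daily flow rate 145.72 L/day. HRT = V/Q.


HRT = V / Q
= 3924.59 / 145.72
= 26.9324 days

26.9324 days


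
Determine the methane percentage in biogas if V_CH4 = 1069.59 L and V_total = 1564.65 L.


CH4% = V_CH4 / V_total * 100
= 1069.59 / 1564.65 * 100
= 68.3597%

68.3597%


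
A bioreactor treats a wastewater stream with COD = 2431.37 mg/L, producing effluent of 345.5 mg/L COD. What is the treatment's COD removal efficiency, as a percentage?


eta = (COD_in - COD_out) / COD_in * 100
= (2431.37 - 345.5) / 2431.37 * 100
= 85.7899%

85.7899%


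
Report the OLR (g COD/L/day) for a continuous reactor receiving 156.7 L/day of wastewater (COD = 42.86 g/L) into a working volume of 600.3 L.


OLR = Q * S / V
= 156.7 * 42.86 / 600.3
= 11.1880 g/L/day

11.1880 g/L/day


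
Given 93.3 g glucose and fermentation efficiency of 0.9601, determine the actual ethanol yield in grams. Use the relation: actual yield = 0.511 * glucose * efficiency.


Actual ethanol: m = 0.511 * 93.3 * 0.9601
m = 45.7740 g

45.7740 g


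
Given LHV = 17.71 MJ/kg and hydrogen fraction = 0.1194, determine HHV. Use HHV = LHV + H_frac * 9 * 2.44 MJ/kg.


HHV = LHV + H_frac * 9 * 2.44
= 17.71 + 0.1194 * 9 * 2.44
= 20.3320 MJ/kg

20.3320 MJ/kg


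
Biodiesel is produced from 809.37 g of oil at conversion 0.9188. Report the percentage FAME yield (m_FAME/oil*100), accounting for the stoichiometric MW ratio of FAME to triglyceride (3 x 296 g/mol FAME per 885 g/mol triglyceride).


m_FAME = oil * conv * (3 * 296 / 885) = oil * conv * (888/885)
= 809.37 * 0.9188 * 888 / 885
= 746.1700 g
Y = m_FAME / oil * 100 = conv * (888/885) * 100
= 0.9188 * 888 / 885 * 100
= 92.19%

92.19%


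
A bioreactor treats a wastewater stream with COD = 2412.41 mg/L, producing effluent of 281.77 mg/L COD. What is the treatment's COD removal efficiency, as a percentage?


eta = (COD_in - COD_out) / COD_in * 100
= (2412.41 - 281.77) / 2412.41 * 100
= 88.3200%

88.3200%


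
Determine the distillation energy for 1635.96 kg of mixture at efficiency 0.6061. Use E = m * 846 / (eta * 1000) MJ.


E = m * 846 / (eta * 1000)
= 1635.96 * 846 / (0.6061 * 1000)
= 2283.4881 MJ

2283.4881 MJ


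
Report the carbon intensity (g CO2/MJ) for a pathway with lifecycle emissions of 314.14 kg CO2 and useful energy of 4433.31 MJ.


CI = CO2 * 1000 / E
= 314.14 * 1000 / 4433.31
= 70.8590 g CO2/MJ

70.8590 g CO2/MJ


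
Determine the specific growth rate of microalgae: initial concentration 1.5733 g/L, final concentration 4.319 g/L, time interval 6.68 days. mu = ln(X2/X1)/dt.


mu = ln(X2/X1) / dt
= ln(4.319/1.5733) / 6.68
= 0.1512 per day

0.1512 per day


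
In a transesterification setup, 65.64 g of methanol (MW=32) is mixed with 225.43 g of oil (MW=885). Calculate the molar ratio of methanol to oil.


Molar ratio = n_MeOH / n_oil = (MeOH/32) / (oil/885) = (MeOH * 885) / (32 * oil)
= (65.64 * 885) / (32 * 225.43)
= 8.0529

8.0529


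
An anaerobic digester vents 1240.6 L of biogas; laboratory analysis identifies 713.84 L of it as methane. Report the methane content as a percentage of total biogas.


CH4% = V_CH4 / V_total * 100
= 713.84 / 1240.6 * 100
= 57.5399%

57.5399%


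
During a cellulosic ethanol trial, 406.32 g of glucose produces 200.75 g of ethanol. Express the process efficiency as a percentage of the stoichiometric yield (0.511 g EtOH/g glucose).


Fermentation efficiency = (actual / (0.511 * glucose)) * 100
= (200.75 / (0.511 * 406.32)) * 100
= 96.6866%

96.6866%


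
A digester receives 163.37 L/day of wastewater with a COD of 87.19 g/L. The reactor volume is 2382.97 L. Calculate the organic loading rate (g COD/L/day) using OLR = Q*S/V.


OLR = Q * S / V
= 163.37 * 87.19 / 2382.97
= 5.9775 g/L/day

5.9775 g/L/day


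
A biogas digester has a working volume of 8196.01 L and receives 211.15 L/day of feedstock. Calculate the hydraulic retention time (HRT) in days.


HRT = V / Q
= 8196.01 / 211.15
= 38.8161 days

38.8161 days


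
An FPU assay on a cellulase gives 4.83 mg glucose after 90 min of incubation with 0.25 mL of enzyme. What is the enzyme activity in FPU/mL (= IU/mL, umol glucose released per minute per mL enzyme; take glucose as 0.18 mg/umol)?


Activity = glucose_mg / (0.18 mg/umol * V_mL * t_min)
= 4.83 / (0.18 * 0.25 * 90)
= 1.1926 FPU/mL

1.1926 FPU/mL


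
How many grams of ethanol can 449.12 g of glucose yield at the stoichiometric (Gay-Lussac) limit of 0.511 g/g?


Theoretical ethanol yield: m_EtOH = 0.511 * m_glucose
m_EtOH = 0.511 * 449.12 = 229.5003 g

229.5003 g


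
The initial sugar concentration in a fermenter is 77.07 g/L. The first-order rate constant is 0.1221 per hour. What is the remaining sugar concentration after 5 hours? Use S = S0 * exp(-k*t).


S = S0 * exp(-k * t)
S = 77.07 * exp(-0.1221 * 5)
S = 41.8551 g/L

41.8551 g/L


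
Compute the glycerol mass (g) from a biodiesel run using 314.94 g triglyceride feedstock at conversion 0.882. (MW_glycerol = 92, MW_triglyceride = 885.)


glycerol = oil * conv * (92/885)
= 314.94 * 0.882 * 92 / 885
= 28.8763 g

28.8763 g


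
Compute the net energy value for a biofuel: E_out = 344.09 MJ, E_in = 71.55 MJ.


NEV = E_out - E_in
= 344.09 - 71.55
= 272.5400 MJ

272.5400 MJ


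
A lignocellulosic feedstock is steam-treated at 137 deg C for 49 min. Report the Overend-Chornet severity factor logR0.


logR0 = log10(t * exp((T - 100) / 14.75))
= log10(49 * exp((137 - 100) / 14.75))
= 2.7796

2.7796


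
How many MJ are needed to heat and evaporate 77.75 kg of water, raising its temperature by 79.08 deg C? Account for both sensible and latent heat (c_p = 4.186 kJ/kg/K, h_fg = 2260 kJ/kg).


E = m_water * (4.186 * dT + 2260) / 1000
= 77.75 * (4.186 * 79.08 + 2260) / 1000
= 201.4525 MJ

201.4525 MJ


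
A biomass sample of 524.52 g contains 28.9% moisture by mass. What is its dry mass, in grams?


Wd = Ww * (1 - MC/100)
= 524.52 * (1 - 28.9/100)
= 372.9337 g

372.9337 g


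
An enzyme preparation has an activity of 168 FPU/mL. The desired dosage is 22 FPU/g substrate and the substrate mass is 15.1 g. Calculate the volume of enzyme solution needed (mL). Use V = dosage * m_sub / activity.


V = dosage * m_sub / activity
V = 22 * 15.1 / 168
V = 1.9774 mL

1.9774 mL


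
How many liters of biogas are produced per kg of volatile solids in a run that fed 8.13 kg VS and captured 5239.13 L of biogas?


Y = V / VS
= 5239.13 / 8.13
= 644.4194 L/kg VS

644.4194 L/kg VS


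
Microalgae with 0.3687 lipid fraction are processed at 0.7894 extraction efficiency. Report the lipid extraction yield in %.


Y = lipid_content * extraction_eff * 100
= 0.3687 * 0.7894 * 100
= 29.1052%

29.1052%


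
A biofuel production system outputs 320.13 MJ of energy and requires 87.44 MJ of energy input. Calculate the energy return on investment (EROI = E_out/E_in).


EROI = E_out / E_in
= 320.13 / 87.44
= 3.6611

3.6611


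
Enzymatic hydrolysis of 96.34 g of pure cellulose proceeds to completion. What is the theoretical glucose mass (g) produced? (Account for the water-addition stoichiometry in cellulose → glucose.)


glucose = cellulose * 180/162
= 96.34 * 180/162
= 107.0444 g

107.0444 g


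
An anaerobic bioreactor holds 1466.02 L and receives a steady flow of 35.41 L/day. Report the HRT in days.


HRT = V / Q
= 1466.02 / 35.41
= 41.4013 days

41.4013 days


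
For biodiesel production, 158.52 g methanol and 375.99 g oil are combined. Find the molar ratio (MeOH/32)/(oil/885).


Molar ratio = n_MeOH / n_oil = (MeOH/32) / (oil/885) = (MeOH * 885) / (32 * oil)
= (158.52 * 885) / (32 * 375.99)
= 11.6601

11.6601


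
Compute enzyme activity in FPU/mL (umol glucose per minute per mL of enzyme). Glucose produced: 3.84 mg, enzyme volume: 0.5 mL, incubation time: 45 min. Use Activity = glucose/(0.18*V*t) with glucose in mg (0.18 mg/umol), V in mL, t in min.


Activity = glucose_mg / (0.18 mg/umol * V_mL * t_min)
= 3.84 / (0.18 * 0.5 * 45)
= 0.9481 FPU/mL

0.9481 FPU/mL


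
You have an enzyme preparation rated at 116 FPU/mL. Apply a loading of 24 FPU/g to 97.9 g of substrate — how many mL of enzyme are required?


V = dosage * m_sub / activity
V = 24 * 97.9 / 116
V = 20.2552 mL

20.2552 mL


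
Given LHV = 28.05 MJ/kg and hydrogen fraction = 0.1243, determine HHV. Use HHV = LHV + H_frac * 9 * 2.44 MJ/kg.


HHV = LHV + H_frac * 9 * 2.44
= 28.05 + 0.1243 * 9 * 2.44
= 30.7796 MJ/kg

30.7796 MJ/kg


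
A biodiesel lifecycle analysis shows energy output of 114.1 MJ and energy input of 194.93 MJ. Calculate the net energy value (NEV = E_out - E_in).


NEV = E_out - E_in
= 114.1 - 194.93
= -80.8300 MJ

-80.8300 MJ


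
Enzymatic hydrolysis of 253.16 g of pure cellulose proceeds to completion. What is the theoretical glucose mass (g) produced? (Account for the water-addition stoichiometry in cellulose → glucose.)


glucose = cellulose * 180/162
= 253.16 * 180/162
= 281.2889 g

281.2889 g


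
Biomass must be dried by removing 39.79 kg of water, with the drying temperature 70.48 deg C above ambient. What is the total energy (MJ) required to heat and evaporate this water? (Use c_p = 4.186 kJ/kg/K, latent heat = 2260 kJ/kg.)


E = m_water * (4.186 * dT + 2260) / 1000
= 39.79 * (4.186 * 70.48 + 2260) / 1000
= 101.6646 MJ

101.6646 MJ


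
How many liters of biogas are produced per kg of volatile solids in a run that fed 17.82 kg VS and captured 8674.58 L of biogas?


Y = V / VS
= 8674.58 / 17.82
= 486.7890 L/kg VS

486.7890 L/kg VS


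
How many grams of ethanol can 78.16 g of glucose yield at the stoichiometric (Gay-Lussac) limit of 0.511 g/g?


Theoretical ethanol yield: m_EtOH = 0.511 * m_glucose
m_EtOH = 0.511 * 78.16 = 39.9398 g

39.9398 g


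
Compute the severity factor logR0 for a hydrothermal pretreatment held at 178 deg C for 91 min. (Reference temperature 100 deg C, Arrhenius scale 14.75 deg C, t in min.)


logR0 = log10(t * exp((T - 100) / 14.75))
= log10(91 * exp((178 - 100) / 14.75))
= 4.2556

4.2556


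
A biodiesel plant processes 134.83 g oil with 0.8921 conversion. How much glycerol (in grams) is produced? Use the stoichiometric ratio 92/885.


glycerol = oil * conv * (92/885)
= 134.83 * 0.8921 * 92 / 885
= 12.5039 g

12.5039 g


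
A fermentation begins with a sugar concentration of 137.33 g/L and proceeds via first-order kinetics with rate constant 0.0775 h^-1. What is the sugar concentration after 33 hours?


S = S0 * exp(-k * t)
S = 137.33 * exp(-0.0775 * 33)
S = 10.6428 g/L

10.6428 g/L


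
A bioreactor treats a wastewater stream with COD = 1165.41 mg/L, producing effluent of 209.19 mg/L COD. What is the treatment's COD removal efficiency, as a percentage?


eta = (COD_in - COD_out) / COD_in * 100
= (1165.41 - 209.19) / 1165.41 * 100
= 82.0501%

82.0501%


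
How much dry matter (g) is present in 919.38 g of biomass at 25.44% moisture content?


Wd = Ww * (1 - MC/100)
= 919.38 * (1 - 25.44/100)
= 685.4897 g

685.4897 g


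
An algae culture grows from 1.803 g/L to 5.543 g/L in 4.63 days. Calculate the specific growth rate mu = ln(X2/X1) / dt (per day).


mu = ln(X2/X1) / dt
= ln(5.543/1.803) / 4.63
= 0.2426 per day

0.2426 per day


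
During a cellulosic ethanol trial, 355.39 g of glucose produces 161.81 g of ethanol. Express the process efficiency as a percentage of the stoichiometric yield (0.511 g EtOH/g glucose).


Fermentation efficiency = (actual / (0.511 * glucose)) * 100
= (161.81 / (0.511 * 355.39)) * 100
= 89.1003%

89.1003%


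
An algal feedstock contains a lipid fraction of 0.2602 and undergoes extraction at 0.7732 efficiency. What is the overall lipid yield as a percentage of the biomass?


Y = lipid_content * extraction_eff * 100
= 0.2602 * 0.7732 * 100
= 20.1187%

20.1187%


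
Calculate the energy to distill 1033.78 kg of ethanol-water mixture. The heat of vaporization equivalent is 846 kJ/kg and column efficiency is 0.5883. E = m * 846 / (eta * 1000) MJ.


E = m * 846 / (eta * 1000)
= 1033.78 * 846 / (0.5883 * 1000)
= 1486.6189 MJ

1486.6189 MJ


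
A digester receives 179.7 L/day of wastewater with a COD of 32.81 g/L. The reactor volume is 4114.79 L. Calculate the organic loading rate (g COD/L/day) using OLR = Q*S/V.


OLR = Q * S / V
= 179.7 * 32.81 / 4114.79
= 1.4329 g/L/day

1.4329 g/L/day


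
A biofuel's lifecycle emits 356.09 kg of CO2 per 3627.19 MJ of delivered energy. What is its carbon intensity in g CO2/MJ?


CI = CO2 * 1000 / E
= 356.09 * 1000 / 3627.19
= 98.1724 g CO2/MJ

98.1724 g CO2/MJ


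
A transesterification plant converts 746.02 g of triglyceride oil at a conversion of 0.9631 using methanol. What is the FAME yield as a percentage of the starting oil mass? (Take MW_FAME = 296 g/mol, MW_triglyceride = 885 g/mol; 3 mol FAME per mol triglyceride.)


m_FAME = oil * conv * (3 * 296 / 885) = oil * conv * (888/885)
= 746.02 * 0.9631 * 888 / 885
= 720.9274 g
Y = m_FAME / oil * 100 = conv * (888/885) * 100
= 0.9631 * 888 / 885 * 100
= 96.64%

96.64%


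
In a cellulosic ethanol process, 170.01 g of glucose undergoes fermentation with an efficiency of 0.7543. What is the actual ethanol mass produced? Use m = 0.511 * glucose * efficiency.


Actual ethanol: m = 0.511 * 170.01 * 0.7543
m = 65.5299 g

65.5299 g


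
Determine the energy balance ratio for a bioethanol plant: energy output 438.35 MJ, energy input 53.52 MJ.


EROI = E_out / E_in
= 438.35 / 53.52
= 8.1904

8.1904


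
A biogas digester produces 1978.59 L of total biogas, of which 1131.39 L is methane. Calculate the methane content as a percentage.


CH4% = V_CH4 / V_total * 100
= 1131.39 / 1978.59 * 100
= 57.1816%

57.1816%


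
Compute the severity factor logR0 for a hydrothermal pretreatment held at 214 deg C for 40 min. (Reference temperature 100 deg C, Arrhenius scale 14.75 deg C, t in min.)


logR0 = log10(t * exp((T - 100) / 14.75))
= log10(40 * exp((214 - 100) / 14.75))
= 4.9586

4.9586


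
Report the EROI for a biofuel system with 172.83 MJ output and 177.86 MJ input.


EROI = E_out / E_in
= 172.83 / 177.86
= 0.9717

0.9717


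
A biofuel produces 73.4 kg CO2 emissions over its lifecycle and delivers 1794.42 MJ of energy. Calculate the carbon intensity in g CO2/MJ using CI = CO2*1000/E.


CI = CO2 * 1000 / E
= 73.4 * 1000 / 1794.42
= 40.9046 g CO2/MJ

40.9046 g CO2/MJ


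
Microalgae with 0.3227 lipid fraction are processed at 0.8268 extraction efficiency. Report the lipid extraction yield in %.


Y = lipid_content * extraction_eff * 100
= 0.3227 * 0.8268 * 100
= 26.6808%

26.6808%


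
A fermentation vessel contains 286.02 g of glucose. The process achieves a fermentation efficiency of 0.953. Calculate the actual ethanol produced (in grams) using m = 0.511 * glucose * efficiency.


Actual ethanol: m = 0.511 * 286.02 * 0.953
m = 139.2869 g

139.2869 g
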